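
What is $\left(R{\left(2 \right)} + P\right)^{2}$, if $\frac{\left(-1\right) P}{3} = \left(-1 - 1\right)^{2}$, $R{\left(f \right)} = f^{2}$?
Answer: $64$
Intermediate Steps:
$P = -12$ ($P = - 3 \left(-1 - 1\right)^{2} = - 3 \left(-2\right)^{2} = \left(-3\right) 4 = -12$)
$\left(R{\left(2 \right)} + P\right)^{2} = \left(2^{2} - 12\right)^{2} = \left(4 - 12\right)^{2} = \left(-8\right)^{2} = 64$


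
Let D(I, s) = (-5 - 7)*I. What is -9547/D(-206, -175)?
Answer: -9547/2472 ≈ -3.8621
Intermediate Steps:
D(I, s) = -12*I
-9547/D(-206, -175) = -9547/((-12*(-206))) = -9547/2472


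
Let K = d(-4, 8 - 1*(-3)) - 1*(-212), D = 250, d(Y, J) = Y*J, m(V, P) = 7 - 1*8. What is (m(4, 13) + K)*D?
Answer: 41750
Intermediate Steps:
m(V, P) = -1 (m(V, P) = 7 - 8 = -1)
d(Y, J) = J*Y
K = 168 (K = (8 - 1*(-3))*(-4) - 1*(-212) = (8 + 3)*(-4) + 212 = 11*(-4) + 212 = -44 + 212 = 168)
(m(4, 13) + K)*D = (-1 + 168)*250 = 167*250 = 41750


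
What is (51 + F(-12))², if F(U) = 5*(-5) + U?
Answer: 196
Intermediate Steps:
F(U) = -25 + U
(51 + F(-12))² = (51 + (-25 - 12))² = (51 - 37)² = 14² = 196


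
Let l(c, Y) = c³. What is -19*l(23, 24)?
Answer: -231173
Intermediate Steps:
-19*l(23, 24) = -19*23³ = -19*12167 = -231173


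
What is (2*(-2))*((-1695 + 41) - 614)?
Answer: 9072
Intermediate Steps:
(2*(-2))*((-1695 + 41) - 614) = -4*(-1654 - 614) = -4*(-2268) = 9072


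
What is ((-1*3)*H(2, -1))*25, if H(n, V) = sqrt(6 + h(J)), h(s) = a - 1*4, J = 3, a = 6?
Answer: -150*sqrt(2) ≈ -212.13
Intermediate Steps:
h(s) = 2 (h(s) = 6 - 1*4 = 6 - 4 = 2)
H(n, V) = 2*sqrt(2) (H(n, V) = sqrt(6 + 2) = sqrt(8) = 2*sqrt(2))
((-1*3)*H(2, -1))*25 = ((-1*3)*(2*sqrt(2)))*25 = -6*sqrt(2)*25 = -150*sqrt(2)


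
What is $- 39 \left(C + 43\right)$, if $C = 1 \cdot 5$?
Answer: $-1872$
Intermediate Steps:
$C = 5$
$- 39 \left(C + 43\right) = - 39 \left(5 + 43\right) = \left(-39\right) 48 = -1872$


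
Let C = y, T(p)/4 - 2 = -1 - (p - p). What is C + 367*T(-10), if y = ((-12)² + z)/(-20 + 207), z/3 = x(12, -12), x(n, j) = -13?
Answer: 274621/187 ≈ 1468.6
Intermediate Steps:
z = -39 (z = 3*(-13) = -39)
T(p) = 4 (T(p) = 8 + 4*(-1 - (p - p)) = 8 + 4*(-1 - 1*0) = 8 + 4*(-1 + 0) = 8 + 4*(-1) = 8 - 4 = 4)
y = 105/187 (y = ((-12)² - 39)/(-20 + 207) = (144 - 39)/187 = 105*(1/187) = 105/187 ≈ 0.56150)
C = 105/187 ≈ 0.56150
C + 367*T(-10) = 105/187 + 367*4 = 105/187 + 1468 = 274621/187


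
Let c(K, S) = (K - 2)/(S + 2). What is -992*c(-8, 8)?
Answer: 992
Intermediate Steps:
c(K, S) = (-2 + K)/(2 + S)
-992*c(-8, 8) = -992*(-2 - 8)/(2 + 8) = -992*(-10)/10 = -496*(-10)/5 = -992*(-1) = 992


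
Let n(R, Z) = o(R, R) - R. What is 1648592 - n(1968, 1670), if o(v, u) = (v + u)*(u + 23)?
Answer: -6186016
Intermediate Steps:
o(v, u) = (23 + u)*(u + v) (o(v, u) = (u + v)*(23 + u) = (23 + u)*(u + v))
n(R, Z) = 2*R² + 45*R (n(R, Z) = (R² + 23*R + 23*R + R*R) - R = (R² + 23*R + 23*R + R²) - R = (2*R² + 46*R) - R = 2*R² + 45*R)
1648592 - n(1968, 1670) = 1648592 - 1968*(45 + 2*1968) = 1648592 - 1968*(45 + 3936) = 1648592 - 1968*3981 = 1648592 - 1*7834608 = 1648592 - 7834608 = -6186016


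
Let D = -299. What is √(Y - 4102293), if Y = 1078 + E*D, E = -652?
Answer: I*√3906267 ≈ 1976.4*I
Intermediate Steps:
Y = 196026 (Y = 1078 - 652*(-299) = 1078 + 194948 = 196026)
√(Y - 4102293) = √(196026 - 4102293) = √(-3906267) = I*√3906267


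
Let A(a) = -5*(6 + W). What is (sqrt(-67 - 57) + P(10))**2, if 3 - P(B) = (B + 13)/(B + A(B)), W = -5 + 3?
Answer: -9591/100 + 106*I*sqrt(31)/5 ≈ -95.91 + 118.04*I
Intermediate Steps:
W = -2
A(a) = -20 (A(a) = -5*(6 - 2) = -5*4 = -20)
P(B) = 3 - (13 + B)/(-20 + B) (P(B) = 3 - (B + 13)/(B - 20) = 3 - (13 + B)/(-20 + B))
(sqrt(-67 - 57) + P(10))**2 = (sqrt(-67 - 57) + (-73 + 2*10)/(-20 + 10))**2 = (sqrt(-124) + (-73 + 20)/(-10))**2 = (2*I*sqrt(31) - 1/10*(-53))**2 = (2*I*sqrt(31) + 53/10)**2 = (53/10 + 2*I*sqrt(31))**2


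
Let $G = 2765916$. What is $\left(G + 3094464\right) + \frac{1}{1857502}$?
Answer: $\frac{10885667570761}{1857502} \approx 5.8604 \cdot 10^{6}$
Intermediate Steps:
$\left(G + 3094464\right) + \frac{1}{1857502} = \left(2765916 + 3094464\right) + \frac{1}{1857502} = 5860380 + \frac{1}{1857502} = \frac{10885667570761}{1857502}$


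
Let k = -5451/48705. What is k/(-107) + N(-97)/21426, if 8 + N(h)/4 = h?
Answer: -115111643/6203344795 ≈ -0.018556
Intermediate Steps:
N(h) = -32 + 4*h
k = -1817/16235 (k = -5451*1/48705 = -1817/16235 ≈ -0.11192)
k/(-107) + N(-97)/21426 = -1817/16235/(-107) + (-32 + 4*(-97))/21426 = -1817/16235*(-1/107) + (-32 - 388)*(1/21426) = 1817/1737145 - 420*1/21426 = 1817/1737145 - 70/3571 = -115111643/6203344795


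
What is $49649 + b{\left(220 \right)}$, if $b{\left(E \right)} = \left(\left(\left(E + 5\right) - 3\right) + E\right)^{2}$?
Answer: $245013$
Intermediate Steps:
$b{\left(E \right)} = \left(2 + 2 E\right)^{2}$ ($b{\left(E \right)} = \left(\left(\left(5 + E\right) - 3\right) + E\right)^{2} = \left(\left(2 + E\right) + E\right)^{2} = \left(2 + 2 E\right)^{2}$)
$49649 + b{\left(220 \right)} = 49649 + 4 \left(1 + 220\right)^{2} = 49649 + 4 \cdot 221^{2} = 49649 + 4 \cdot 48841 = 49649 + 195364 = 245013$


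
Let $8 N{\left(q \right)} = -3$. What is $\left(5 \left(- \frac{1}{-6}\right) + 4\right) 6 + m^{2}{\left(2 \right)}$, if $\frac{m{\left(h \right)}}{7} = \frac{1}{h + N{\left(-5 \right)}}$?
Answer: $\frac{8037}{169} \approx 47.556$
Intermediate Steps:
$N{\left(q \right)} = - \frac{3}{8}$ ($N{\left(q \right)} = \frac{1}{8} \left(-3\right) = - \frac{3}{8}$)
$m{\left(h \right)} = \frac{7}{- \frac{3}{8} + h}$ ($m{\left(h \right)} = \frac{7}{h - \frac{3}{8}} = \frac{7}{- \frac{3}{8} + h}$)
$\left(5 \left(- \frac{1}{-6}\right) + 4\right) 6 + m^{2}{\left(2 \right)} = \left(5 \left(- \frac{1}{-6}\right) + 4\right) 6 + \left(\frac{56}{-3 + 8 \cdot 2}\right)^{2} = \left(5 \left(\left(-1\right) \left(- \frac{1}{6}\right)\right) + 4\right) 6 + \left(\frac{56}{-3 + 16}\right)^{2} = \left(5 \cdot \frac{1}{6} + 4\right) 6 + \left(\frac{56}{13}\right)^{2} = \left(\frac{5}{6} + 4\right) 6 + \left(56 \cdot \frac{1}{13}\right)^{2} = \frac{29}{6} \cdot 6 + \left(\frac{56}{13}\right)^{2} = 29 + \frac{3136}{169} = \frac{8037}{169}$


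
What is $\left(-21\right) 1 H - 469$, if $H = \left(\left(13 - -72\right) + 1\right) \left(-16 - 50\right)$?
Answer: $118727$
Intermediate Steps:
$H = -5676$ ($H = \left(\left(13 + 72\right) + 1\right) \left(-66\right) = \left(85 + 1\right) \left(-66\right) = 86 \left(-66\right) = -5676$)
$\left(-21\right) 1 H - 469 = \left(-21\right) 1 \left(-5676\right) - 469 = \left(-21\right) \left(-5676\right) - 469 = 119196 - 469 = 118727$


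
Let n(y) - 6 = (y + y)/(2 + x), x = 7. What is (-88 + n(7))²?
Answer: 524176/81 ≈ 6471.3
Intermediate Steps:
n(y) = 6 + 2*y/9 (n(y) = 6 + (y + y)/(2 + 7) = 6 + (2*y)/9 = 6 + (2*y)*(⅑) = 6 + 2*y/9)
(-88 + n(7))² = (-88 + (6 + (2/9)*7))² = (-88 + (6 + 14/9))² = (-88 + 68/9)² = (-724/9)² = 524176/81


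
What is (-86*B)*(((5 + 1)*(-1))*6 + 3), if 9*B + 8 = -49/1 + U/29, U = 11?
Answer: -1553332/87 ≈ -17854.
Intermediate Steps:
B = -1642/261 (B = -8/9 + (-49/1 + 11/29)/9 = -8/9 + (-49*1 + 11*(1/29))/9 = -8/9 + (-49 + 11/29)/9 = -8/9 + (⅑)*(-1410/29) = -8/9 - 470/87 = -1642/261 ≈ -6.2912)
(-86*B)*(((5 + 1)*(-1))*6 + 3) = (-86*(-1642/261))*(((5 + 1)*(-1))*6 + 3) = 141212*((6*(-1))*6 + 3)/261 = 141212*(-6*6 + 3)/261 = 141212*(-36 + 3)/261 = (141212/261)*(-33) = -1553332/87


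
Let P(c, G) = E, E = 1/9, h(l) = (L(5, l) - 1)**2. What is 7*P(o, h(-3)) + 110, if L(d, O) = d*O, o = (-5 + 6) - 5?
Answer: 997/9 ≈ 110.78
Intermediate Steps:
o = -4 (o = 1 - 5 = -4)
L(d, O) = O*d
h(l) = (-1 + 5*l)**2 (h(l) = (l*5 - 1)**2 = (5*l - 1)**2 = (-1 + 5*l)**2)
E = 1/9 ≈ 0.11111
P(c, G) = 1/9
7*P(o, h(-3)) + 110 = 7*(1/9) + 110 = 7/9 + 110 = 997/9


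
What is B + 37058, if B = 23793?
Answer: 60851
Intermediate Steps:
B + 37058 = 23793 + 37058 = 60851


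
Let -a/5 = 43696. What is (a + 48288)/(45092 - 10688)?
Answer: -42548/8601 ≈ -4.9469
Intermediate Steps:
a = -218480 (a = -5*43696 = -218480)
(a + 48288)/(45092 - 10688) = (-218480 + 48288)/(45092 - 10688) = -170192/34404 = -170192*1/34404 = -42548/8601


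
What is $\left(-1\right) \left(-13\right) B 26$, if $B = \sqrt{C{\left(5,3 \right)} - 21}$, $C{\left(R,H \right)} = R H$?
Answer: $338 i \sqrt{6} \approx 827.93 i$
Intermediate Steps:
$C{\left(R,H \right)} = H R$
$B = i \sqrt{6}$ ($B = \sqrt{3 \cdot 5 - 21} = \sqrt{15 - 21} = \sqrt{-6} = i \sqrt{6} \approx 2.4495 i$)
$\left(-1\right) \left(-13\right) B 26 = \left(-1\right) \left(-13\right) i \sqrt{6} \cdot 26 = 13 i \sqrt{6} \cdot 26 = 338 i \sqrt{6}$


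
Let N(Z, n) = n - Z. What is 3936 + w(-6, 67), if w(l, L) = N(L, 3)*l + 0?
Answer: 4320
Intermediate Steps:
w(l, L) = l*(3 - L) (w(l, L) = (3 - L)*l + 0 = l*(3 - L) + 0 = l*(3 - L))
3936 + w(-6, 67) = 3936 - 6*(3 - 1*67) = 3936 - 6*(3 - 67) = 3936 - 6*(-64) = 3936 + 384 = 4320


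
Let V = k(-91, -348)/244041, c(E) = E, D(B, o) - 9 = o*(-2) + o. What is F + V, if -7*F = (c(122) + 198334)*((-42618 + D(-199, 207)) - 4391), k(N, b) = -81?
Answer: 108871482507405/81347 ≈ 1.3384e+9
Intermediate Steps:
D(B, o) = 9 - o (D(B, o) = 9 + (o*(-2) + o) = 9 + (-2*o + o) = 9 - o)
V = -27/81347 (V = -81/244041 = -81*1/244041 = -27/81347 ≈ -0.00033191)
F = 9368512392/7 (F = -(122 + 198334)*((-42618 + (9 - 1*207)) - 4391)/7 = -198456*((-42618 + (9 - 207)) - 4391)/7 = -198456*((-42618 - 198) - 4391)/7 = -198456*(-42816 - 4391)/7 = -198456*(-47207)/7 = -⅐*(-9368512392) = 9368512392/7 ≈ 1.3384e+9)
F + V = 9368512392/7 - 27/81347 = 108871482507405/81347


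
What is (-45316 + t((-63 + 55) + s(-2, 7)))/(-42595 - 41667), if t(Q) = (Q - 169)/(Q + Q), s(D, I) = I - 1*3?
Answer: 362355/674096 ≈ 0.53754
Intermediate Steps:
s(D, I) = -3 + I (s(D, I) = I - 3 = -3 + I)
t(Q) = (-169 + Q)/(2*Q) (t(Q) = (-169 + Q)/((2*Q)) = (-169 + Q)*(1/(2*Q)) = (-169 + Q)/(2*Q))
(-45316 + t((-63 + 55) + s(-2, 7)))/(-42595 - 41667) = (-45316 + (-169 + ((-63 + 55) + (-3 + 7)))/(2*((-63 + 55) + (-3 + 7))))/(-42595 - 41667) = (-45316 + (-169 + (-8 + 4))/(2*(-8 + 4)))/(-84262) = (-45316 + (½)*(-169 - 4)/(-4))*(-1/84262) = (-45316 + (½)*(-¼)*(-173))*(-1/84262) = (-45316 + 173/8)*(-1/84262) = -362355/8*(-1/84262) = 362355/674096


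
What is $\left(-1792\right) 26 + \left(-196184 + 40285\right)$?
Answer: $-202491$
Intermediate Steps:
$\left(-1792\right) 26 + \left(-196184 + 40285\right) = -46592 - 155899 = -202491$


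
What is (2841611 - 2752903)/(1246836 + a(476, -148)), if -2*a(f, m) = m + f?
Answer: 22177/311668 ≈ 0.071156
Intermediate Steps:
a(f, m) = -f/2 - m/2 (a(f, m) = -(m + f)/2 = -(f + m)/2 = -f/2 - m/2)
(2841611 - 2752903)/(1246836 + a(476, -148)) = (2841611 - 2752903)/(1246836 + (-1/2*476 - 1/2*(-148))) = 88708/(1246836 + (-238 + 74)) = 88708/(1246836 - 164) = 88708/1246672 = 88708*(1/1246672) = 22177/311668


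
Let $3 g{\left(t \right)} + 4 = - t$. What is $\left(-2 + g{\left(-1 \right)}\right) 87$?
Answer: $-261$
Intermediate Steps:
$g{\left(t \right)} = - \frac{4}{3} - \frac{t}{3}$ ($g{\left(t \right)} = - \frac{4}{3} + \frac{\left(-1\right) t}{3} = - \frac{4}{3} - \frac{t}{3}$)
$\left(-2 + g{\left(-1 \right)}\right) 87 = \left(-2 - 1\right) 87 = \left(-3\right) 87 = -261$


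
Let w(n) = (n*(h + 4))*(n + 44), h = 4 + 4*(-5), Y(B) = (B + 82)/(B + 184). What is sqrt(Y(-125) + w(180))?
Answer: I*sqrt(1684249577)/59 ≈ 695.59*I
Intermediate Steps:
Y(B) = (82 + B)/(184 + B)
h = -16 (h = 4 - 20 = -16)
w(n) = -12*n*(44 + n) (w(n) = (n*(-16 + 4))*(n + 44) = (n*(-12))*(44 + n) = (-12*n)*(44 + n) = -12*n*(44 + n))
sqrt(Y(-125) + w(180)) = sqrt((82 - 125)/(184 - 125) - 12*180*(44 + 180)) = sqrt(-43/59 - 12*180*224) = sqrt((1/59)*(-43) - 483840) = sqrt(-43/59 - 483840) = sqrt(-28546603/59) = I*sqrt(1684249577)/59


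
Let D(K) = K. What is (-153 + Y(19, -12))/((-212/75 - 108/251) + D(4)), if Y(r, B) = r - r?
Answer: -2880225/13988 ≈ -205.91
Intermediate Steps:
Y(r, B) = 0
(-153 + Y(19, -12))/((-212/75 - 108/251) + D(4)) = (-153 + 0)/((-212/75 - 108/251) + 4) = -153/((-212*1/75 - 108*1/251) + 4) = -153/((-212/75 - 108/251) + 4) = -153/(-61312/18825 + 4) = -153/13988/18825 = -153*18825/13988 = -2880225/13988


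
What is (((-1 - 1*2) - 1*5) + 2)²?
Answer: 36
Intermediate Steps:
(((-1 - 1*2) - 1*5) + 2)² = (((-1 - 2) - 5) + 2)² = ((-3 - 5) + 2)² = (-8 + 2)² = (-6)² = 36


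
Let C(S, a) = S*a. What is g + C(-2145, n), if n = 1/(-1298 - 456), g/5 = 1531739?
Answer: 13433353175/1754 ≈ 7.6587e+6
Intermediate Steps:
g = 7658695 (g = 5*1531739 = 7658695)
n = -1/1754 (n = 1/(-1754) = -1/1754 ≈ -0.00057013)
g + C(-2145, n) = 7658695 - 2145*(-1/1754) = 7658695 + 2145/1754 = 13433353175/1754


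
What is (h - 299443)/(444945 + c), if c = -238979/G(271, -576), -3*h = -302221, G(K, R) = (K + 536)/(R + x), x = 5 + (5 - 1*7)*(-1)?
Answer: -80176526/247524833 ≈ -0.32391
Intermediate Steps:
x = 7 (x = 5 + (5 - 7)*(-1) = 5 - 2*(-1) = 5 + 2 = 7)
G(K, R) = (536 + K)/(7 + R) (G(K, R) = (K + 536)/(R + 7) = (536 + K)/(7 + R))
h = 302221/3 (h = -⅓*(-302221) = 302221/3 ≈ 1.0074e+5)
c = 135979051/807 (c = -238979*(7 - 576)/(536 + 271) = -238979/(807/(-569)) = -238979/((-1/569*807)) = -238979/(-807/569) = -238979*(-569/807) = 135979051/807 ≈ 1.6850e+5)
(h - 299443)/(444945 + c) = (302221/3 - 299443)/(444945 + 135979051/807) = -596108/(3*495049666/807) = -596108/3*807/495049666 = -80176526/247524833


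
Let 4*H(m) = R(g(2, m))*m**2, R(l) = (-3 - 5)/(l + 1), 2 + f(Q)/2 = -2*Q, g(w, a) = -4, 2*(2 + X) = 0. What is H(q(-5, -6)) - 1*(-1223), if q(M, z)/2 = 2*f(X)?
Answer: 4181/3 ≈ 1393.7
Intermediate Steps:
X = -2 (X = -2 + (1/2)*0 = -2 + 0 = -2)
f(Q) = -4 - 4*Q (f(Q) = -4 + 2*(-2*Q) = -4 - 4*Q)
R(l) = -8/(1 + l)
q(M, z) = 16 (q(M, z) = 2*(2*(-4 - 4*(-2))) = 2*(2*(-4 + 8)) = 2*(2*4) = 2*8 = 16)
H(m) = 2*m**2/3 (H(m) = ((-8/(1 - 4))*m**2)/4 = ((-8/(-3))*m**2)/4 = ((-8*(-1/3))*m**2)/4 = (8*m**2/3)/4 = 2*m**2/3)
H(q(-5, -6)) - 1*(-1223) = (2/3)*16**2 - 1*(-1223) = (2/3)*256 + 1223 = 512/3 + 1223 = 4181/3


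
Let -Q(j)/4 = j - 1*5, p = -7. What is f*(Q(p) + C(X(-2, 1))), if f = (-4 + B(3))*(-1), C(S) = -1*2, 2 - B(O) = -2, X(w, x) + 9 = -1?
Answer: 0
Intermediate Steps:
X(w, x) = -10 (X(w, x) = -9 - 1 = -10)
B(O) = 4 (B(O) = 2 - 1*(-2) = 2 + 2 = 4)
C(S) = -2
Q(j) = 20 - 4*j (Q(j) = -4*(j - 1*5) = -4*(j - 5) = -4*(-5 + j) = 20 - 4*j)
f = 0 (f = (-4 + 4)*(-1) = 0*(-1) = 0)
f*(Q(p) + C(X(-2, 1))) = 0*((20 - 4*(-7)) - 2) = 0*((20 + 28) - 2) = 0*(48 - 2) = 0*46 = 0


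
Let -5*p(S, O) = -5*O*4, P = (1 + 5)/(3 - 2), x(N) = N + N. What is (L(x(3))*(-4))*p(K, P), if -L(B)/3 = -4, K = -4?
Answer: -1152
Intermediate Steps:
x(N) = 2*N
P = 6 (P = 6/1 = 6*1 = 6)
p(S, O) = 4*O (p(S, O) = -(-5*O)*4/5 = -(-4)*O = 4*O)
L(B) = 12 (L(B) = -3*(-4) = 12)
(L(x(3))*(-4))*p(K, P) = (12*(-4))*(4*6) = -48*24 = -1152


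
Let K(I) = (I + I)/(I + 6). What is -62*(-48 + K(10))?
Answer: 5797/2 ≈ 2898.5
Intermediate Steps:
K(I) = 2*I/(6 + I) (K(I) = (2*I)/(6 + I) = 2*I/(6 + I))
-62*(-48 + K(10)) = -62*(-48 + 2*10/(6 + 10)) = -62*(-48 + 2*10/16) = -62*(-48 + 2*10*(1/16)) = -62*(-48 + 5/4) = -62*(-187/4) = 5797/2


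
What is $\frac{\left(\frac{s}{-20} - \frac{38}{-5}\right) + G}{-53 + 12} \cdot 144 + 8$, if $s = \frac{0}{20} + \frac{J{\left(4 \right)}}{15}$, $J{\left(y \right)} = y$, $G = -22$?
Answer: $\frac{60088}{1025} \approx 58.622$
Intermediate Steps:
$s = \frac{4}{15}$ ($s = \frac{0}{20} + \frac{4}{15} = 0 \cdot \frac{1}{20} + 4 \cdot \frac{1}{15} = 0 + \frac{4}{15} = \frac{4}{15} \approx 0.26667$)
$\frac{\left(\frac{s}{-20} - \frac{38}{-5}\right) + G}{-53 + 12} \cdot 144 + 8 = \frac{\left(\frac{4}{15 \left(-20\right)} - \frac{38}{-5}\right) - 22}{-53 + 12} \cdot 144 + 8 = \frac{\left(\frac{4}{15} \left(- \frac{1}{20}\right) - - \frac{38}{5}\right) - 22}{-41} \cdot 144 + 8 = \left(\left(- \frac{1}{75} + \frac{38}{5}\right) - 22\right) \left(- \frac{1}{41}\right) 144 + 8 = \left(\frac{569}{75} - 22\right) \left(- \frac{1}{41}\right) 144 + 8 = \left(- \frac{1081}{75}\right) \left(- \frac{1}{41}\right) 144 + 8 = \frac{1081}{3075} \cdot 144 + 8 = \frac{51888}{1025} + 8 = \frac{60088}{1025}$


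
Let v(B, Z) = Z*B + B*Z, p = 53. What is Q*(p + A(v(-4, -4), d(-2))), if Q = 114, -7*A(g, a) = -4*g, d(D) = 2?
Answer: 56886/7 ≈ 8126.6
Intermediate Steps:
v(B, Z) = 2*B*Z (v(B, Z) = B*Z + B*Z = 2*B*Z)
A(g, a) = 4*g/7 (A(g, a) = -(-4)*g/7 = 4*g/7)
Q*(p + A(v(-4, -4), d(-2))) = 114*(53 + 4*(2*(-4)*(-4))/7) = 114*(53 + (4/7)*32) = 114*(53 + 128/7) = 114*(499/7) = 56886/7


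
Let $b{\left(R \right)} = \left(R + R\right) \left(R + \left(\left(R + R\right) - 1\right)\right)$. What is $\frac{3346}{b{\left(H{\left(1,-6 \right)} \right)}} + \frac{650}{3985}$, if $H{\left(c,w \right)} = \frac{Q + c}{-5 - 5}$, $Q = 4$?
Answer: $\frac{5334174}{3985} \approx 1338.6$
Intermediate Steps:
$H{\left(c,w \right)} = - \frac{2}{5} - \frac{c}{10}$ ($H{\left(c,w \right)} = \frac{4 + c}{-5 - 5} = \frac{4 + c}{-10} = \left(4 + c\right) \left(- \frac{1}{10}\right) = - \frac{2}{5} - \frac{c}{10}$)
$b{\left(R \right)} = 2 R \left(-1 + 3 R\right)$ ($b{\left(R \right)} = 2 R \left(R + \left(2 R - 1\right)\right) = 2 R \left(R + \left(-1 + 2 R\right)\right) = 2 R \left(-1 + 3 R\right)$)
$\frac{3346}{b{\left(H{\left(1,-6 \right)} \right)}} + \frac{650}{3985} = \frac{3346}{2 \left(- \frac{2}{5} - \frac{1}{10}\right) \left(-1 + 3 \left(- \frac{2}{5} - \frac{1}{10}\right)\right)} + \frac{650}{3985} = \frac{3346}{2 \left(- \frac{2}{5} - \frac{1}{10}\right) \left(-1 + 3 \left(- \frac{2}{5} - \frac{1}{10}\right)\right)} + 650 \cdot \frac{1}{3985} = \frac{3346}{2 \left(- \frac{1}{2}\right) \left(-1 + 3 \left(- \frac{1}{2}\right)\right)} + \frac{130}{797} = \frac{3346}{2 \left(- \frac{1}{2}\right) \left(-1 - \frac{3}{2}\right)} + \frac{130}{797} = \frac{3346}{2 \left(- \frac{1}{2}\right) \left(- \frac{5}{2}\right)} + \frac{130}{797} = \frac{3346}{\frac{5}{2}} + \frac{130}{797} = 3346 \cdot \frac{2}{5} + \frac{130}{797} = \frac{6692}{5} + \frac{130}{797} = \frac{5334174}{3985}$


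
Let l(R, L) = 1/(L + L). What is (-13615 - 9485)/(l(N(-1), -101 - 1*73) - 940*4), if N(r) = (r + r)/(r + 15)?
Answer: 8038800/1308481 ≈ 6.1436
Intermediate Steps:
N(r) = 2*r/(15 + r) (N(r) = (2*r)/(15 + r) = 2*r/(15 + r))
l(R, L) = 1/(2*L)
(-13615 - 9485)/(l(N(-1), -101 - 1*73) - 940*4) = (-13615 - 9485)/(1/(2*(-101 - 1*73)) - 940*4) = -23100/(1/(2*(-101 - 73)) - 3760) = -23100/((½)/(-174) - 3760) = -23100/((½)*(-1/174) - 3760) = -23100/(-1/348 - 3760) = -23100/(-1308481/348) = -23100*(-348/1308481) = 8038800/1308481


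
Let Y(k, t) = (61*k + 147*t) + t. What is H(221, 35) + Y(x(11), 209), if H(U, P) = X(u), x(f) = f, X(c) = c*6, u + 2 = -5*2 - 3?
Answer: 31513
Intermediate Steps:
u = -15 (u = -2 + (-5*2 - 3) = -2 + (-10 - 3) = -2 - 13 = -15)
X(c) = 6*c
Y(k, t) = 61*k + 148*t
H(U, P) = -90 (H(U, P) = 6*(-15) = -90)
H(221, 35) + Y(x(11), 209) = -90 + (61*11 + 148*209) = -90 + (671 + 30932) = -90 + 31603 = 31513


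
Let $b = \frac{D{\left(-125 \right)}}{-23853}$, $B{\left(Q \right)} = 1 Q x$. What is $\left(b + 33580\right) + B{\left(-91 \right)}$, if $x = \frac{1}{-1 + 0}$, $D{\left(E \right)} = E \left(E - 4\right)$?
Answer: $\frac{267712746}{7951} \approx 33670.0$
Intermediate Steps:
$D{\left(E \right)} = E \left(-4 + E\right)$
$x = -1$ ($x = \frac{1}{-1} = -1$)
$B{\left(Q \right)} = - Q$ ($B{\left(Q \right)} = 1 Q \left(-1\right) = Q \left(-1\right) = - Q$)
$b = - \frac{5375}{7951}$ ($b = \frac{\left(-125\right) \left(-4 - 125\right)}{-23853} = \left(-125\right) \left(-129\right) \left(- \frac{1}{23853}\right) = 16125 \left(- \frac{1}{23853}\right) = - \frac{5375}{7951} \approx -0.67602$)
$\left(b + 33580\right) + B{\left(-91 \right)} = \left(- \frac{5375}{7951} + 33580\right) - -91 = \frac{266989205}{7951} + 91 = \frac{267712746}{7951}$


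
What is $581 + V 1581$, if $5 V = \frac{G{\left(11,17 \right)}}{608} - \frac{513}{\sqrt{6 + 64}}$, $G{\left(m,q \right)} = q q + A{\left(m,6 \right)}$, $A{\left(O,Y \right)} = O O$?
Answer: $\frac{241445}{304} - \frac{811053 \sqrt{70}}{350} \approx -18594.0$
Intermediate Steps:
$A{\left(O,Y \right)} = O^{2}$
$G{\left(m,q \right)} = m^{2} + q^{2}$ ($G{\left(m,q \right)} = q q + m^{2} = q^{2} + m^{2} = m^{2} + q^{2}$)
$V = \frac{41}{304} - \frac{513 \sqrt{70}}{350}$ ($V = \frac{\frac{11^{2} + 17^{2}}{608} - \frac{513}{\sqrt{6 + 64}}}{5} = \frac{\left(121 + 289\right) \frac{1}{608} - \frac{513}{\sqrt{70}}}{5} = \frac{410 \cdot \frac{1}{608} - 513 \frac{\sqrt{70}}{70}}{5} = \frac{\frac{205}{304} - \frac{513 \sqrt{70}}{70}}{5} = \frac{41}{304} - \frac{513 \sqrt{70}}{350} \approx -12.128$)
$581 + V 1581 = 581 + \left(\frac{41}{304} - \frac{513 \sqrt{70}}{350}\right) 1581 = 581 + \left(\frac{64821}{304} - \frac{811053 \sqrt{70}}{350}\right) = \frac{241445}{304} - \frac{811053 \sqrt{70}}{350}$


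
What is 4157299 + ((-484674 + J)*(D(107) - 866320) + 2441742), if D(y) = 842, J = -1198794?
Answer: 1457011116745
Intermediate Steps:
4157299 + ((-484674 + J)*(D(107) - 866320) + 2441742) = 4157299 + ((-484674 - 1198794)*(842 - 866320) + 2441742) = 4157299 + (-1683468*(-865478) + 2441742) = 4157299 + (1457004517704 + 2441742) = 4157299 + 1457006959446 = 1457011116745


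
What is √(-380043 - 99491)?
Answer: I*√479534 ≈ 692.48*I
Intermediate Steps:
√(-380043 - 99491) = √(-479534) = I*√479534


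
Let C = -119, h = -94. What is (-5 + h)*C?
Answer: 11781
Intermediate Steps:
(-5 + h)*C = (-5 - 94)*(-119) = -99*(-119) = 11781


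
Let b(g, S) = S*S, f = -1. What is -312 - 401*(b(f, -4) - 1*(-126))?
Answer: -57254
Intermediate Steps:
b(g, S) = S²
-312 - 401*(b(f, -4) - 1*(-126)) = -312 - 401*((-4)² - 1*(-126)) = -312 - 401*(16 + 126) = -312 - 401*142 = -312 - 56942 = -57254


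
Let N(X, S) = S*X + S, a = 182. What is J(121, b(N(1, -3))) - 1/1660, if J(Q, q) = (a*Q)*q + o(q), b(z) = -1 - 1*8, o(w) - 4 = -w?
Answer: -328987101/1660 ≈ -1.9819e+5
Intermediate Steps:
o(w) = 4 - w
N(X, S) = S + S*X
b(z) = -9 (b(z) = -1 - 8 = -9)
J(Q, q) = 4 - q + 182*Q*q (J(Q, q) = (182*Q)*q + (4 - q) = 182*Q*q + (4 - q) = 4 - q + 182*Q*q)
J(121, b(N(1, -3))) - 1/1660 = (4 - 1*(-9) + 182*121*(-9)) - 1/1660 = (4 + 9 - 198198) - 1*1/1660 = -198185 - 1/1660 = -328987101/1660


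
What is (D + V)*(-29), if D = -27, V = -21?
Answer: 1392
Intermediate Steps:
(D + V)*(-29) = (-27 - 21)*(-29) = -48*(-29) = 1392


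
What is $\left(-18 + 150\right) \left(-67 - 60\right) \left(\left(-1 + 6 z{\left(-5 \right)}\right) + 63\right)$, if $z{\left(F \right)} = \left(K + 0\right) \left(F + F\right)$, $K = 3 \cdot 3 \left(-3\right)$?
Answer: $-28197048$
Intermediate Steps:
$K = -27$ ($K = 3 \left(-9\right) = -27$)
$z{\left(F \right)} = - 54 F$ ($z{\left(F \right)} = \left(-27 + 0\right) \left(F + F\right) = - 27 \cdot 2 F = - 54 F$)
$\left(-18 + 150\right) \left(-67 - 60\right) \left(\left(-1 + 6 z{\left(-5 \right)}\right) + 63\right) = \left(-18 + 150\right) \left(-67 - 60\right) \left(\left(-1 + 6 \left(\left(-54\right) \left(-5\right)\right)\right) + 63\right) = 132 \left(- 127 \left(\left(-1 + 6 \cdot 270\right) + 63\right)\right) = 132 \left(- 127 \left(\left(-1 + 1620\right) + 63\right)\right) = 132 \left(- 127 \left(1619 + 63\right)\right) = 132 \left(\left(-127\right) 1682\right) = 132 \left(-213614\right) = -28197048$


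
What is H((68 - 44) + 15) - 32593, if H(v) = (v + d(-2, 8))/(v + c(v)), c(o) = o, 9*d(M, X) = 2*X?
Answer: -22879919/702 ≈ -32592.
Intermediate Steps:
d(M, X) = 2*X/9 (d(M, X) = (2*X)/9 = 2*X/9)
H(v) = (16/9 + v)/(2*v) (H(v) = (v + (2/9)*8)/(v + v) = (v + 16/9)/((2*v)) = (16/9 + v)*(1/(2*v)) = (16/9 + v)/(2*v))
H((68 - 44) + 15) - 32593 = (16 + 9*((68 - 44) + 15))/(18*((68 - 44) + 15)) - 32593 = (16 + 9*(24 + 15))/(18*(24 + 15)) - 32593 = (1/18)*(16 + 9*39)/39 - 32593 = (1/18)*(1/39)*(16 + 351) - 32593 = (1/18)*(1/39)*367 - 32593 = 367/702 - 32593 = -22879919/702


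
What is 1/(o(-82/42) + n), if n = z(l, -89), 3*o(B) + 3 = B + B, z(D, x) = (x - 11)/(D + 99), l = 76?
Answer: -63/181 ≈ -0.34807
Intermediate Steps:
z(D, x) = (-11 + x)/(99 + D)
o(B) = -1 + 2*B/3 (o(B) = -1 + (B + B)/3 = -1 + (2*B)/3 = -1 + 2*B/3)
n = -4/7 (n = (-11 - 89)/(99 + 76) = -100/175 = (1/175)*(-100) = -4/7 ≈ -0.57143)
1/(o(-82/42) + n) = 1/((-1 + 2*(-82/42)/3) - 4/7) = 1/((-1 + 2*(-82*1/42)/3) - 4/7) = 1/((-1 + (2/3)*(-41/21)) - 4/7) = 1/((-1 - 82/63) - 4/7) = 1/(-145/63 - 4/7) = 1/(-181/63) = -63/181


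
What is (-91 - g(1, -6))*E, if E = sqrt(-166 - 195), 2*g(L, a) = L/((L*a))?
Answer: -20729*I/12 ≈ -1727.4*I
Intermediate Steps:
g(L, a) = 1/(2*a) (g(L, a) = (L/((L*a)))/2 = (L*(1/(L*a)))/2 = 1/(2*a))
E = 19*I (E = sqrt(-361) = 19*I ≈ 19.0*I)
(-91 - g(1, -6))*E = (-91 - 1/(2*(-6)))*(19*I) = (-91 - (-1)/(2*6))*(19*I) = (-91 - 1*(-1/12))*(19*I) = (-91 + 1/12)*(19*I) = -20729*I/12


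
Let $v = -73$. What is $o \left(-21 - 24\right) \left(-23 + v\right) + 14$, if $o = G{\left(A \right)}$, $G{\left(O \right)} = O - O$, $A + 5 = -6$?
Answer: $14$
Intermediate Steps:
$A = -11$ ($A = -5 - 6 = -11$)
$G{\left(O \right)} = 0$
$o = 0$
$o \left(-21 - 24\right) \left(-23 + v\right) + 14 = 0 \left(-21 - 24\right) \left(-23 - 73\right) + 14 = 0 \left(\left(-45\right) \left(-96\right)\right) + 14 = 0 \cdot 4320 + 14 = 0 + 14 = 14$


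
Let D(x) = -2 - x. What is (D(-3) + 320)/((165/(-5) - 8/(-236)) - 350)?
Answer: -18939/22595 ≈ -0.83819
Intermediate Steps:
(D(-3) + 320)/((165/(-5) - 8/(-236)) - 350) = ((-2 - 1*(-3)) + 320)/((165/(-5) - 8/(-236)) - 350) = ((-2 + 3) + 320)/((165*(-⅕) - 8*(-1/236)) - 350) = (1 + 320)/((-33 + 2/59) - 350) = 321/(-1945/59 - 350) = 321/(-22595/59) = 321*(-59/22595) = -18939/22595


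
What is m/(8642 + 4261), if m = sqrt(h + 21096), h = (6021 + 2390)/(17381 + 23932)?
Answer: sqrt(36006240173667)/533061639 ≈ 0.011257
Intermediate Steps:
h = 8411/41313 ≈ 0.20359
m = sqrt(36006240173667)/41313 (m = sqrt(8411/41313 + 21096) = sqrt(871547459/41313) = sqrt(36006240173667)/41313 ≈ 145.25)
m/(8642 + 4261) = (sqrt(36006240173667)/41313)/(8642 + 4261) = (sqrt(36006240173667)/41313)/12903 = (sqrt(36006240173667)/41313)*(1/12903) = sqrt(36006240173667)/533061639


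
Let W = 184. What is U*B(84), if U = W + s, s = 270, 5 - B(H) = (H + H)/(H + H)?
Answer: 1816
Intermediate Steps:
B(H) = 4 (B(H) = 5 - (H + H)/(H + H) = 5 - 2*H/(2*H) = 5 - 2*H*1/(2*H) = 5 - 1*1 = 5 - 1 = 4)
U = 454 (U = 184 + 270 = 454)
U*B(84) = 454*4 = 1816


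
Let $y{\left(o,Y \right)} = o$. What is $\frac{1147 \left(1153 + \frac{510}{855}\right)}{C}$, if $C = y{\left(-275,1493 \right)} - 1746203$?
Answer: $- \frac{2432935}{3211266} \approx -0.75762$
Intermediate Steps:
$C = -1746478$ ($C = -275 - 1746203 = -1746478$)
$\frac{1147 \left(1153 + \frac{510}{855}\right)}{C} = \frac{1147 \left(1153 + \frac{510}{855}\right)}{-1746478} = 1147 \left(1153 + 510 \cdot \frac{1}{855}\right) \left(- \frac{1}{1746478}\right) = 1147 \left(1153 + \frac{34}{57}\right) \left(- \frac{1}{1746478}\right) = 1147 \cdot \frac{65755}{57} \left(- \frac{1}{1746478}\right) = \frac{75420985}{57} \left(- \frac{1}{1746478}\right) = - \frac{2432935}{3211266}$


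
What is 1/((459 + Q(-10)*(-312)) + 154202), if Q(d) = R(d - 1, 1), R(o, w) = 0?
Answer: 1/154661 ≈ 6.4658e-6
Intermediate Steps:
Q(d) = 0
1/((459 + Q(-10)*(-312)) + 154202) = 1/((459 + 0*(-312)) + 154202) = 1/((459 + 0) + 154202) = 1/(459 + 154202) = 1/154661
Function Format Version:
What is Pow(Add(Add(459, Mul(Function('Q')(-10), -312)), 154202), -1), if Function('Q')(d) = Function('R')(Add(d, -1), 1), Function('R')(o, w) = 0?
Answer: Rational(1, 154661) ≈ 6.4658e-6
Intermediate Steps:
Function('Q')(d) = 0
Pow(Add(Add(459, Mul(Function('Q')(-10), -312)), 154202), -1) = Pow(Add(Add(459, Mul(0, -312)), 154202), -1) = Pow(Add(Add(459, 0), 154202), -1) = Pow(Add(459, 154202), -1) = Pow(154661, -1) = Rational(1, 154661)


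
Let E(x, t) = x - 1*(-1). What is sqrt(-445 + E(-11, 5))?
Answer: I*sqrt(455) ≈ 21.331*I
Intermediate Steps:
E(x, t) = 1 + x (E(x, t) = x + 1 = 1 + x)
sqrt(-445 + E(-11, 5)) = sqrt(-445 + (1 - 11)) = sqrt(-445 - 10) = sqrt(-455) = I*sqrt(455)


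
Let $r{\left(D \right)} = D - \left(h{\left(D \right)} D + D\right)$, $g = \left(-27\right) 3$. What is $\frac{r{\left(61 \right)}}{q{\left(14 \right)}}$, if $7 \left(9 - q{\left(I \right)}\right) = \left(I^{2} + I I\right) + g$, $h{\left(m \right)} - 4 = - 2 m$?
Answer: $- \frac{25193}{124} \approx -203.17$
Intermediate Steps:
$g = -81$
$h{\left(m \right)} = 4 - 2 m$
$q{\left(I \right)} = \frac{144}{7} - \frac{2 I^{2}}{7}$ ($q{\left(I \right)} = 9 - \frac{\left(I^{2} + I I\right) - 81}{7} = 9 - \frac{\left(I^{2} + I^{2}\right) - 81}{7} = 9 - \frac{2 I^{2} - 81}{7} = 9 - \frac{-81 + 2 I^{2}}{7} = 9 - \left(- \frac{81}{7} + \frac{2 I^{2}}{7}\right) = \frac{144}{7} - \frac{2 I^{2}}{7}$)
$r{\left(D \right)} = - D \left(4 - 2 D\right)$ ($r{\left(D \right)} = D - \left(\left(4 - 2 D\right) D + D\right) = D - \left(D \left(4 - 2 D\right) + D\right) = D - \left(D + D \left(4 - 2 D\right)\right) = - D \left(4 - 2 D\right)$)
$\frac{r{\left(61 \right)}}{q{\left(14 \right)}} = \frac{2 \cdot 61 \left(-2 + 61\right)}{\frac{144}{7} - \frac{2 \cdot 14^{2}}{7}} = \frac{2 \cdot 61 \cdot 59}{\frac{144}{7} - 56} = \frac{7198}{\frac{144}{7} - 56} = \frac{7198}{- \frac{248}{7}} = 7198 \left(- \frac{7}{248}\right) = - \frac{25193}{124}$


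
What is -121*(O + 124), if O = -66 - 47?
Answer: -1331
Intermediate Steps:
O = -113
-121*(O + 124) = -121*(-113 + 124) = -121*11 = -1331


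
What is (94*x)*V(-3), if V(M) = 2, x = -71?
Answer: -13348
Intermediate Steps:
(94*x)*V(-3) = (94*(-71))*2 = -6674*2 = -13348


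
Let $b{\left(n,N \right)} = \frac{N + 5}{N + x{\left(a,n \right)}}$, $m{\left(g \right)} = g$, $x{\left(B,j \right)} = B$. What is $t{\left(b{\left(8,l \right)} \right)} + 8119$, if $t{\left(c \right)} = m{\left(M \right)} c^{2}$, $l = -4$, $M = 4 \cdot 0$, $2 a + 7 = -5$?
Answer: $8119$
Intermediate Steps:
$a = -6$ ($a = - \frac{7}{2} + \frac{1}{2} \left(-5\right) = - \frac{7}{2} - \frac{5}{2} = -6$)
$M = 0$
$b{\left(n,N \right)} = \frac{5 + N}{-6 + N}$ ($b{\left(n,N \right)} = \frac{N + 5}{N - 6} = \frac{5 + N}{-6 + N}$)
$t{\left(c \right)} = 0$ ($t{\left(c \right)} = 0 c^{2} = 0$)
$t{\left(b{\left(8,l \right)} \right)} + 8119 = 0 + 8119 = 8119$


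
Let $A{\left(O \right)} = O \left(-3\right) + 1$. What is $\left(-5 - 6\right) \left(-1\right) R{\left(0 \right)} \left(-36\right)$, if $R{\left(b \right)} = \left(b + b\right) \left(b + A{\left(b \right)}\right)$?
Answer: $0$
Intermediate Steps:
$A{\left(O \right)} = 1 - 3 O$ ($A{\left(O \right)} = - 3 O + 1 = 1 - 3 O$)
$R{\left(b \right)} = 2 b \left(1 - 2 b\right)$ ($R{\left(b \right)} = \left(b + b\right) \left(b - \left(-1 + 3 b\right)\right) = 2 b \left(1 - 2 b\right)$)
$\left(-5 - 6\right) \left(-1\right) R{\left(0 \right)} \left(-36\right) = \left(-5 - 6\right) \left(-1\right) 2 \cdot 0 \left(1 - 0\right) \left(-36\right) = \left(-5 - 6\right) \left(-1\right) 2 \cdot 0 \left(1 + 0\right) \left(-36\right) = \left(-11\right) \left(-1\right) 2 \cdot 0 \cdot 1 \left(-36\right) = 11 \cdot 0 \left(-36\right) = 0 \left(-36\right) = 0$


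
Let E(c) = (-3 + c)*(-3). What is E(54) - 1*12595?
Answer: -12748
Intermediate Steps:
E(c) = 9 - 3*c
E(54) - 1*12595 = (9 - 3*54) - 1*12595 = (9 - 162) - 12595 = -153 - 12595 = -12748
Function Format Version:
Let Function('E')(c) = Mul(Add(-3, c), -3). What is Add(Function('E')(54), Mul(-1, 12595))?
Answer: -12748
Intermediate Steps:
Function('E')(c) = Add(9, Mul(-3, c))
Add(Function('E')(54), Mul(-1, 12595)) = Add(Add(9, Mul(-3, 54)), Mul(-1, 12595)) = Add(Add(9, -162), -12595) = Add(-153, -12595) = -12748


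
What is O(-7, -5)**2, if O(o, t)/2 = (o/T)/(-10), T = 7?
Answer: 1/25 ≈ 0.040000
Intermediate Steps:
O(o, t) = -o/35 (O(o, t) = 2*((o/7)/(-10)) = 2*((o*(1/7))*(-1/10)) = 2*((o/7)*(-1/10)) = 2*(-o/70) = -o/35)
O(-7, -5)**2 = (-1/35*(-7))**2 = (1/5)**2 = 1/25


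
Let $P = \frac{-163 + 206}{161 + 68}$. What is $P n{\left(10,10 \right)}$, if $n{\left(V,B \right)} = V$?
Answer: $\frac{430}{229} \approx 1.8777$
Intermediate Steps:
$P = \frac{43}{229} \approx 0.18777$
$P n{\left(10,10 \right)} = \frac{43}{229} \cdot 10 = \frac{430}{229}$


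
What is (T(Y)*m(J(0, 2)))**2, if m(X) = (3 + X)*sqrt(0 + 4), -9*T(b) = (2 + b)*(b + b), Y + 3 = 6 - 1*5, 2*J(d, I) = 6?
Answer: 0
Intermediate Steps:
J(d, I) = 3 (J(d, I) = (1/2)*6 = 3)
Y = -2 (Y = -3 + (6 - 1*5) = -3 + (6 - 5) = -3 + 1 = -2)
T(b) = -2*b*(2 + b)/9 (T(b) = -(2 + b)*(b + b)/9 = -(2 + b)*2*b/9 = -2*b*(2 + b)/9)
m(X) = 6 + 2*X (m(X) = (3 + X)*sqrt(4) = (3 + X)*2 = 6 + 2*X)
(T(Y)*m(J(0, 2)))**2 = ((-2/9*(-2)*(2 - 2))*(6 + 2*3))**2 = ((-2/9*(-2)*0)*(6 + 6))**2 = (0*12)**2 = 0**2 = 0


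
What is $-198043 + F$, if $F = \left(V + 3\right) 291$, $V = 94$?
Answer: $-169816$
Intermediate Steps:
$F = 28227$ ($F = \left(94 + 3\right) 291 = 97 \cdot 291 = 28227$)
$-198043 + F = -198043 + 28227 = -169816$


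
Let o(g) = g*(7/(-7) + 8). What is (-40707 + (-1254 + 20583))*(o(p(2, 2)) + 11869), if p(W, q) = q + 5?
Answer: -254783004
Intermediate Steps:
p(W, q) = 5 + q
o(g) = 7*g (o(g) = g*(7*(-⅐) + 8) = g*(-1 + 8) = g*7 = 7*g)
(-40707 + (-1254 + 20583))*(o(p(2, 2)) + 11869) = (-40707 + (-1254 + 20583))*(7*(5 + 2) + 11869) = (-40707 + 19329)*(7*7 + 11869) = -21378*(49 + 11869) = -21378*11918 = -254783004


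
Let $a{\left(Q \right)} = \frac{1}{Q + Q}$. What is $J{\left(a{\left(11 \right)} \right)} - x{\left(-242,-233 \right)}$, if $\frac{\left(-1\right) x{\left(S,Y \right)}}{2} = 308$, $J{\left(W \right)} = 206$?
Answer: $822$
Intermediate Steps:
$a{\left(Q \right)} = \frac{1}{2 Q}$
$x{\left(S,Y \right)} = -616$ ($x{\left(S,Y \right)} = \left(-2\right) 308 = -616$)
$J{\left(a{\left(11 \right)} \right)} - x{\left(-242,-233 \right)} = 206 - -616 = 206 + 616 = 822$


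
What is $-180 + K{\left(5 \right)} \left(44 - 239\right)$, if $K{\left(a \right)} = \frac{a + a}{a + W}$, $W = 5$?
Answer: $-375$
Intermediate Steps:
$K{\left(a \right)} = \frac{2 a}{5 + a}$ ($K{\left(a \right)} = \frac{a + a}{a + 5} = \frac{2 a}{5 + a}$)
$-180 + K{\left(5 \right)} \left(44 - 239\right) = -180 + 2 \cdot 5 \frac{1}{5 + 5} \left(44 - 239\right) = -180 + 2 \cdot 5 \cdot \frac{1}{10} \left(44 - 239\right) = -180 + 2 \cdot 5 \cdot \frac{1}{10} \left(-195\right) = -180 + 1 \left(-195\right) = -180 - 195 = -375$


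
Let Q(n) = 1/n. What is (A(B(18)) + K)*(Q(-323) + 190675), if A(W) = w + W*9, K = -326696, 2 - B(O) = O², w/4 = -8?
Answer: -20301013999024/323 ≈ -6.2851e+10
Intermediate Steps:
w = -32 (w = 4*(-8) = -32)
B(O) = 2 - O²
A(W) = -32 + 9*W (A(W) = -32 + W*9 = -32 + 9*W)
(A(B(18)) + K)*(Q(-323) + 190675) = ((-32 + 9*(2 - 1*18²)) - 326696)*(1/(-323) + 190675) = ((-32 + 9*(2 - 1*324)) - 326696)*(-1/323 + 190675) = ((-32 + 9*(2 - 324)) - 326696)*(61588024/323) = ((-32 + 9*(-322)) - 326696)*(61588024/323) = ((-32 - 2898) - 326696)*(61588024/323) = (-2930 - 326696)*(61588024/323) = -329626*61588024/323 = -20301013999024/323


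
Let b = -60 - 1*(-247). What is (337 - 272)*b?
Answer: 12155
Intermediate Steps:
b = 187 (b = -60 + 247 = 187)
(337 - 272)*b = (337 - 272)*187 = 65*187 = 12155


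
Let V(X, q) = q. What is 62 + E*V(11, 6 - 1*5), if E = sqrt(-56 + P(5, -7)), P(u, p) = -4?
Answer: 62 + 2*I*sqrt(15) ≈ 62.0 + 7.746*I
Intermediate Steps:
E = 2*I*sqrt(15) (E = sqrt(-56 - 4) = sqrt(-60) = 2*I*sqrt(15) ≈ 7.746*I)
62 + E*V(11, 6 - 1*5) = 62 + (2*I*sqrt(15))*(6 - 1*5) = 62 + (2*I*sqrt(15))*(6 - 5) = 62 + (2*I*sqrt(15))*1 = 62 + 2*I*sqrt(15)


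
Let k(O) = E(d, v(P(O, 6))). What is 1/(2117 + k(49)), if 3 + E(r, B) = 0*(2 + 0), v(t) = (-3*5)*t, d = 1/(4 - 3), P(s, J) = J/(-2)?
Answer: 1/2114 ≈ 0.00047304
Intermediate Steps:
P(s, J) = -J/2 (P(s, J) = J*(-½) = -J/2)
d = 1 (d = 1/1 = 1)
v(t) = -15*t
E(r, B) = -3 (E(r, B) = -3 + 0*(2 + 0) = -3 + 0*2 = -3 + 0 = -3)
k(O) = -3
1/(2117 + k(49)) = 1/(2117 - 3) = 1/2114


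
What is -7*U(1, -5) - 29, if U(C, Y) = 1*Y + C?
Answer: -1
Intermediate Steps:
U(C, Y) = C + Y (U(C, Y) = Y + C = C + Y)
-7*U(1, -5) - 29 = -7*(1 - 5) - 29 = -7*(-4) - 29 = 28 - 29 = -1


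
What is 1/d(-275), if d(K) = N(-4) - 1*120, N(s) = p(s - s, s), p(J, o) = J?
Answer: -1/120 ≈ -0.0083333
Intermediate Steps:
N(s) = 0 (N(s) = s - s = 0)
d(K) = -120 (d(K) = 0 - 1*120 = 0 - 120 = -120)
1/d(-275) = 1/(-120) = -1/120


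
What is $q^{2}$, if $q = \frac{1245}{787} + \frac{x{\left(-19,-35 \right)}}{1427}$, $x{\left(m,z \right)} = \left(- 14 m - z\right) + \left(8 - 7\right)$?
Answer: $\frac{4057360175521}{1261239056401} \approx 3.217$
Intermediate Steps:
$x{\left(m,z \right)} = 1 - z - 14 m$ ($x{\left(m,z \right)} = \left(- z - 14 m\right) + \left(8 - 7\right) = \left(- z - 14 m\right) + 1 = 1 - z - 14 m$)
$q = \frac{2014289}{1123049}$ ($q = \frac{1245}{787} + \frac{1 - -35 - -266}{1427} = 1245 \cdot \frac{1}{787} + \left(1 + 35 + 266\right) \frac{1}{1427} = \frac{1245}{787} + 302 \cdot \frac{1}{1427} = \frac{1245}{787} + \frac{302}{1427} = \frac{2014289}{1123049} \approx 1.7936$)
$q^{2} = \left(\frac{2014289}{1123049}\right)^{2} = \frac{4057360175521}{1261239056401}$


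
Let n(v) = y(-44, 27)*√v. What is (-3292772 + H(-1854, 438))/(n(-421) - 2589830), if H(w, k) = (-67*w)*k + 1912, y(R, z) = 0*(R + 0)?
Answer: -25558312/1294915 ≈ -19.737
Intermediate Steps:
y(R, z) = 0 (y(R, z) = 0*R = 0)
n(v) = 0 (n(v) = 0*√v = 0)
H(w, k) = 1912 - 67*k*w (H(w, k) = -67*k*w + 1912 = 1912 - 67*k*w)
(-3292772 + H(-1854, 438))/(n(-421) - 2589830) = (-3292772 + (1912 - 67*438*(-1854)))/(0 - 2589830) = (-3292772 + (1912 + 54407484))/(-2589830) = (-3292772 + 54409396)*(-1/2589830) = 51116624*(-1/2589830) = -25558312/1294915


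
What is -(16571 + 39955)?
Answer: -56526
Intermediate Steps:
-(16571 + 39955) = -1*56526 = -56526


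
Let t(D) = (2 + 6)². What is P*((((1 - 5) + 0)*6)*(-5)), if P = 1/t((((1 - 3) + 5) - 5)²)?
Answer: 15/8 ≈ 1.8750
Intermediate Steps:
t(D) = 64 (t(D) = 8² = 64)
P = 1/64 ≈ 0.015625
P*((((1 - 5) + 0)*6)*(-5)) = ((((1 - 5) + 0)*6)*(-5))/64 = (((-4 + 0)*6)*(-5))/64 = (-4*6*(-5))/64 = (-24*(-5))/64 = (1/64)*120 = 15/8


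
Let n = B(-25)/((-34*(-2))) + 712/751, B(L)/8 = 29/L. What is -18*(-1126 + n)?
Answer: 6464376144/319175 ≈ 20253.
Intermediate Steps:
B(L) = 232/L (B(L) = 8*(29/L) = 232/L)
n = 259042/319175 (n = (232/(-25))/((-34*(-2))) + 712/751 = (232*(-1/25))/68 + 712*(1/751) = -232/25*1/68 + 712/751 = -58/425 + 712/751 = 259042/319175 ≈ 0.81160)
-18*(-1126 + n) = -18*(-1126 + 259042/319175) = -18*(-359132008/319175) = 6464376144/319175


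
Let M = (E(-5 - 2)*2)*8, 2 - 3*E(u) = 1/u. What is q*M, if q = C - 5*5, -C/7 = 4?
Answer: -4240/7 ≈ -605.71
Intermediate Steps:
C = -28 (C = -7*4 = -28)
E(u) = 2/3 - 1/(3*u)
M = 80/7 (M = (((-1 + 2*(-5 - 2))/(3*(-5 - 2)))*2)*8 = (((1/3)*(-1 + 2*(-7))/(-7))*2)*8 = (((1/3)*(-1/7)*(-1 - 14))*2)*8 = (((1/3)*(-1/7)*(-15))*2)*8 = ((5/7)*2)*8 = (10/7)*8 = 80/7 ≈ 11.429)
q = -53 (q = -28 - 5*5 = -28 - 25 = -53)
q*M = -53*80/7 = -4240/7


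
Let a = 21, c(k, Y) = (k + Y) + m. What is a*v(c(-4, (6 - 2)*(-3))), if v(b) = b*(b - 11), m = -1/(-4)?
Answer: 141561/16 ≈ 8847.6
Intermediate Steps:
m = 1/4 (m = -1*(-1/4) = 1/4 ≈ 0.25000)
c(k, Y) = 1/4 + Y + k (c(k, Y) = (k + Y) + 1/4 = (Y + k) + 1/4 = 1/4 + Y + k)
v(b) = b*(-11 + b)
a*v(c(-4, (6 - 2)*(-3))) = 21*((1/4 + (6 - 2)*(-3) - 4)*(-11 + (1/4 + (6 - 2)*(-3) - 4))) = 21*((1/4 + 4*(-3) - 4)*(-11 + (1/4 + 4*(-3) - 4))) = 21*((1/4 - 12 - 4)*(-11 + (1/4 - 12 - 4))) = 21*(-63*(-11 - 63/4)/4) = 21*(-63/4*(-107/4)) = 21*(6741/16) = 141561/16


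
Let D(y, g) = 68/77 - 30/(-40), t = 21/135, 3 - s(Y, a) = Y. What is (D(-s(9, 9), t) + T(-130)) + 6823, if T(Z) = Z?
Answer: 2061947/308 ≈ 6694.6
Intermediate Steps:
s(Y, a) = 3 - Y
t = 7/45 (t = 21*(1/135) = 7/45 ≈ 0.15556)
D(y, g) = 503/308 (D(y, g) = 68*(1/77) - 30*(-1/40) = 68/77 + 3/4 = 503/308)
(D(-s(9, 9), t) + T(-130)) + 6823 = (503/308 - 130) + 6823 = -39537/308 + 6823 = 2061947/308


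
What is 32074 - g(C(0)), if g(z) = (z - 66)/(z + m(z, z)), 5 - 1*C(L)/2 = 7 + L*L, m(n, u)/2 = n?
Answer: 192409/6 ≈ 32068.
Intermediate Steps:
m(n, u) = 2*n
C(L) = -4 - 2*L² (C(L) = 10 - 2*(7 + L*L) = 10 - 2*(7 + L²) = 10 + (-14 - 2*L²) = -4 - 2*L²)
g(z) = (-66 + z)/(3*z) (g(z) = (z - 66)/(z + 2*z) = (-66 + z)/((3*z)) = (-66 + z)*(1/(3*z)) = (-66 + z)/(3*z))
32074 - g(C(0)) = 32074 - (-66 + (-4 - 2*0²))/(3*(-4 - 2*0²)) = 32074 - (-66 + (-4 - 2*0))/(3*(-4 - 2*0)) = 32074 - (-66 + (-4 + 0))/(3*(-4 + 0)) = 32074 - (-66 - 4)/(3*(-4)) = 32074 - (-1)*(-70)/(3*4) = 32074 - 1*35/6 = 32074 - 35/6 = 192409/6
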